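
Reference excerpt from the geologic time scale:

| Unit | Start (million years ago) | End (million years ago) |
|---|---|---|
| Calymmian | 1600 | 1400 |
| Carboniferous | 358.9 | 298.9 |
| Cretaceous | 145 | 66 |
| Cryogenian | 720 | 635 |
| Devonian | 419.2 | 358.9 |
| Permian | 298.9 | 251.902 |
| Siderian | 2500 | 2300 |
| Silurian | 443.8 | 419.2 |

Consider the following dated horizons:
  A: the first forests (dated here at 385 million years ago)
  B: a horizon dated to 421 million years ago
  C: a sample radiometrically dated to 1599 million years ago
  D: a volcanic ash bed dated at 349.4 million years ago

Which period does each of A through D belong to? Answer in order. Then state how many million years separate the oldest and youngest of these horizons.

A: 385 Ma lies in 419.2–358.9 Ma, so Devonian.
B: 421 Ma lies in 443.8–419.2 Ma, so Silurian.
C: 1599 Ma lies in 1600–1400 Ma, so Calymmian.
D: 349.4 Ma lies in 358.9–298.9 Ma, so Carboniferous.
Oldest = 1599 Ma, youngest = 349.4 Ma → span 1249.6 Myr.

A — Devonian; B — Silurian; C — Calymmian; D — Carboniferous; span 1249.6 million years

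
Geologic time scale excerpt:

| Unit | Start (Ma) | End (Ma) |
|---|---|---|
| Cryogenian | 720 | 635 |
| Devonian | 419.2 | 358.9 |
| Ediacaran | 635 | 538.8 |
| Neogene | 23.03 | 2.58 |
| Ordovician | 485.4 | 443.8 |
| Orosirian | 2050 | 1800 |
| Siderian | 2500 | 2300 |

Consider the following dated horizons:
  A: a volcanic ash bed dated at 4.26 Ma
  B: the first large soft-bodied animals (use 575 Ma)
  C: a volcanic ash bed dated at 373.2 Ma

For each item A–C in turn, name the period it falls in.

A — Neogene; B — Ediacaran; C — Devonian

A: 4.26 Ma lies in 23.03–2.58 Ma, so Neogene.
B: 575 Ma lies in 635–538.8 Ma, so Ediacaran.
C: 373.2 Ma lies in 419.2–358.9 Ma, so Devonian.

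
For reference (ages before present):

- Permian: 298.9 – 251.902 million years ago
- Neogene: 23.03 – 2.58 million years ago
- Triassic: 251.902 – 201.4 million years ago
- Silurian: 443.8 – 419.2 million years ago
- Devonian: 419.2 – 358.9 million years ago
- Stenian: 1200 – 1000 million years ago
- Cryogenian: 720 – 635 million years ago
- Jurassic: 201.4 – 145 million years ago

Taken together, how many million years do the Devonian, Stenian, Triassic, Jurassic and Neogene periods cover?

387.652 million years

Duration is start − end for each: (419.2 − 358.9) + (1200 − 1000) + (251.902 − 201.4) + (201.4 − 145) + (23.03 − 2.58).
That is 60.3 + 200 + 50.502 + 56.4 + 20.45, which totals 387.652 million years.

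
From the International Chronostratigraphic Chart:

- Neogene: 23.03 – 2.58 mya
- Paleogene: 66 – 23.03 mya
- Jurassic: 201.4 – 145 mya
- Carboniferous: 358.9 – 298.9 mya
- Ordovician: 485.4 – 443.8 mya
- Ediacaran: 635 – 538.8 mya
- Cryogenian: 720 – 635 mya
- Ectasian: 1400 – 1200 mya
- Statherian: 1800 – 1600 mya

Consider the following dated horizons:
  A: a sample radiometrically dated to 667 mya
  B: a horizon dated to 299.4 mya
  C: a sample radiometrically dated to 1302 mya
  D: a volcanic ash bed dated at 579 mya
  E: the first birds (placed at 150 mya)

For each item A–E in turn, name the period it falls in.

A: 667 Ma lies in 720–635 Ma, so Cryogenian.
B: 299.4 Ma lies in 358.9–298.9 Ma, so Carboniferous.
C: 1302 Ma lies in 1400–1200 Ma, so Ectasian.
D: 579 Ma lies in 635–538.8 Ma, so Ediacaran.
E: 150 Ma lies in 201.4–145 Ma, so Jurassic.

A — Cryogenian; B — Carboniferous; C — Ectasian; D — Ediacaran; E — Jurassic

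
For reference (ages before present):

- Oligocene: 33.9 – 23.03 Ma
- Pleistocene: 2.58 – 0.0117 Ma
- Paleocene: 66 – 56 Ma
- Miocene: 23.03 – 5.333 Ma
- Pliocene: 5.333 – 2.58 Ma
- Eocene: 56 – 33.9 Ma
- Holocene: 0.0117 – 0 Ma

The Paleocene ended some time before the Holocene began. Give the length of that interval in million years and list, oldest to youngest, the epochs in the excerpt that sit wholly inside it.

The Paleocene closes at 56 Ma and the Holocene opens at 0.0117 Ma, so the interval is 56 − 0.0117 = 55.9883 Myr.
An epoch fits inside if it starts at or after 56 Ma and ends at or before 0.0117 Ma; oldest first that gives Eocene, Oligocene, Miocene, Pliocene, Pleistocene.

55.9883 million years; Eocene, Oligocene, Miocene, Pliocene, Pleistocene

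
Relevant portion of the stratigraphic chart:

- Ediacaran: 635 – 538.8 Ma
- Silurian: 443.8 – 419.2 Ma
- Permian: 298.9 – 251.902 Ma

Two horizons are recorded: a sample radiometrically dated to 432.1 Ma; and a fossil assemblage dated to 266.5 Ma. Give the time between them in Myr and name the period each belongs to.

Elapsed time: 432.1 − 266.5 = 165.6 Myr.
432.1 Ma lies within 443.8–419.2 Ma: Silurian.
266.5 Ma lies within 298.9–251.902 Ma: Permian.

165.6 million years apart; the first in the Silurian, the second in the Permian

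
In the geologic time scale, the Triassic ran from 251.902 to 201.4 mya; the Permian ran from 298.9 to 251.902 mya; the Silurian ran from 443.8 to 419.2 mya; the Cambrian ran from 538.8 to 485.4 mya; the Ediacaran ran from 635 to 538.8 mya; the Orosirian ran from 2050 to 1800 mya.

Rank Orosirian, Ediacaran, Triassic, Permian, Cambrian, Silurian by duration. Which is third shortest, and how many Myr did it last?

Triassic, 50.502 million years

Durations: Orosirian 250; Ediacaran 96.2; Triassic 50.502; Permian 46.998; Cambrian 53.4; Silurian 24.6 Myr.
Sorted shortest-first: Silurian (24.6), Permian (46.998), Triassic (50.502), Cambrian (53.4), Ediacaran (96.2), Orosirian (250).
The third shortest is Triassic at 50.502 Myr.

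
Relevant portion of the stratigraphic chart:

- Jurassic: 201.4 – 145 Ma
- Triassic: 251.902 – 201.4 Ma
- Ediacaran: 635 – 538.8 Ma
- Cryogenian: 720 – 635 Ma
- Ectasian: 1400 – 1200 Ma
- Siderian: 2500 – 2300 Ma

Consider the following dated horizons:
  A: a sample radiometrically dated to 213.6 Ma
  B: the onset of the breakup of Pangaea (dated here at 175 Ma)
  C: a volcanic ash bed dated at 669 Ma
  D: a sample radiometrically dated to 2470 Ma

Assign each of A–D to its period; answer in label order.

Match each age against the start–end ranges in the excerpt: A = 213.6 Ma → Triassic (251.902–201.4); B = 175 Ma → Jurassic (201.4–145); C = 669 Ma → Cryogenian (720–635); D = 2470 Ma → Siderian (2500–2300).

A — Triassic; B — Jurassic; C — Cryogenian; D — Siderian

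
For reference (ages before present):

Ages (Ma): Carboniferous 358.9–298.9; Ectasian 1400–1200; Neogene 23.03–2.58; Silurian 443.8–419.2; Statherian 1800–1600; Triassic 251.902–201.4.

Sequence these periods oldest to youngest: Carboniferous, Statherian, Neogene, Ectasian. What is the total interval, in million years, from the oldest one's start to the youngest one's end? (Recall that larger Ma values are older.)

Statherian, Ectasian, Carboniferous, Neogene; total span 1797.42 Myr

Start ages (Ma): Statherian 1800, Ectasian 1400, Carboniferous 358.9, Neogene 23.03.
Ordered oldest to youngest: Statherian, Ectasian, Carboniferous, Neogene.
Span = 1800 − 2.58 = 1797.42 Myr.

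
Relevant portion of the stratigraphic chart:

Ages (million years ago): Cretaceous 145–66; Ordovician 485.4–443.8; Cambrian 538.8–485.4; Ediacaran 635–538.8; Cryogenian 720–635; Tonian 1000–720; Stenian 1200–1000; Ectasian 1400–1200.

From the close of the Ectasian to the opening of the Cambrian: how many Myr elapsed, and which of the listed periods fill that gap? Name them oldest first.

661.2 million years; Stenian, Tonian, Cryogenian, Ediacaran

End of Ectasian = 1200 Ma; start of Cambrian = 538.8 Ma.
Gap = 1200 − 538.8 = 661.2 Myr.
Periods wholly inside 1200–538.8 Ma: Stenian (1200–1000), Tonian (1000–720), Cryogenian (720–635), Ediacaran (635–538.8).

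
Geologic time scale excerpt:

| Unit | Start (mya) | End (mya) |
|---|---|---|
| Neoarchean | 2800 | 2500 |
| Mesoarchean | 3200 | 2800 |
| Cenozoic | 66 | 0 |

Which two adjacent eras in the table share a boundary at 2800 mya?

The Mesoarchean ends at 2800 mya and the Neoarchean begins at 2800 mya, so they share that boundary.

Mesoarchean and Neoarchean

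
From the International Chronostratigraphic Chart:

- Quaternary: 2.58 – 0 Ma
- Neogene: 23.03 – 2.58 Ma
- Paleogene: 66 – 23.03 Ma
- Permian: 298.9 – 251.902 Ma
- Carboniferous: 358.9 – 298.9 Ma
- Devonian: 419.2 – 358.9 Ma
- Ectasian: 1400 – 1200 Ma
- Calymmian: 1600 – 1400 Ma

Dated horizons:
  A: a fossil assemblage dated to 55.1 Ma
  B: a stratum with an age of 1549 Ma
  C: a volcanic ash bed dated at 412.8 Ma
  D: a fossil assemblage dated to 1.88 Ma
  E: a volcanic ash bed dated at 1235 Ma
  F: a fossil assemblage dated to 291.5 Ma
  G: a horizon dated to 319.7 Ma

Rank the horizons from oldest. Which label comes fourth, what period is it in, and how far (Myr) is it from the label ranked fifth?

G, in the Carboniferous; 28.2 million years to F

Larger Ma means older, so oldest first: B 1549 > E 1235 > C 412.8 > G 319.7 > F 291.5 > A 55.1 > D 1.88.
Counting 4 along gives G (319.7 Ma); the excerpt puts that inside the Carboniferous, 358.9–298.9 Ma.
Next in line is F (291.5 Ma), and 319.7 − 291.5 = 28.2 Myr.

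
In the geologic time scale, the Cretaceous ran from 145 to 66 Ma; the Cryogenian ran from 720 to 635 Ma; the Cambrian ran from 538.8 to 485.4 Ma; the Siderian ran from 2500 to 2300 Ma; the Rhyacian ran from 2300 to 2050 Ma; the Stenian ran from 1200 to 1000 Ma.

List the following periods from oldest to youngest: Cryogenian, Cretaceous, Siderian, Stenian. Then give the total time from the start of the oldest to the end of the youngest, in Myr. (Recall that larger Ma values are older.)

Start ages (Ma): Siderian 2500, Stenian 1200, Cryogenian 720, Cretaceous 145.
Ordered oldest to youngest: Siderian, Stenian, Cryogenian, Cretaceous.
Span = 2500 − 66 = 2434 Myr.

Siderian → Stenian → Cryogenian → Cretaceous; total span 2434 Myr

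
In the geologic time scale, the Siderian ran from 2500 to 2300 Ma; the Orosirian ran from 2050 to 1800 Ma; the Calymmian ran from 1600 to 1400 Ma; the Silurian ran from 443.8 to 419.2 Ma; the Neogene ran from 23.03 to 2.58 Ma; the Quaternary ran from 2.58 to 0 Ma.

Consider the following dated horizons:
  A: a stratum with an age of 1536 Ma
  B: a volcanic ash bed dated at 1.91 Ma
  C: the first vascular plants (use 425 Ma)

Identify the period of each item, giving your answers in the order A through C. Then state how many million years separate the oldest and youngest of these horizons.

A — Calymmian; B — Quaternary; C — Silurian; span 1534.09 million years

A: 1536 Ma lies in 1600–1400 Ma, so Calymmian.
B: 1.91 Ma lies in 2.58–0 Ma, so Quaternary.
C: 425 Ma lies in 443.8–419.2 Ma, so Silurian.
Oldest = 1536 Ma, youngest = 1.91 Ma → span 1534.09 Myr.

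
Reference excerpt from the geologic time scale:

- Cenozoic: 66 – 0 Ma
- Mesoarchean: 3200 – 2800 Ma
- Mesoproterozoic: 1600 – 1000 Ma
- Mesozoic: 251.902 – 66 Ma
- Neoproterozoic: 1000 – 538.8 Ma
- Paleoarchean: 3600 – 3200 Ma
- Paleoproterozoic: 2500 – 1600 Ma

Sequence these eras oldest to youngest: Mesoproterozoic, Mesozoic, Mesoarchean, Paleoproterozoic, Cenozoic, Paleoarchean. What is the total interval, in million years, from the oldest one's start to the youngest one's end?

From the excerpt: Mesoproterozoic 1600–1000; Mesozoic 251.902–66; Mesoarchean 3200–2800; Paleoproterozoic 2500–1600; Cenozoic 66–0; Paleoarchean 3600–3200 (Ma).
Larger Ma is earlier, so the oldest is Paleoarchean and the youngest is Cenozoic; oldest to youngest: Paleoarchean, Mesoarchean, Paleoproterozoic, Mesoproterozoic, Mesozoic, Cenozoic.
Oldest start 3600 minus youngest end 0 gives 3600 Myr overall.

Paleoarchean → Mesoarchean → Paleoproterozoic → Mesoproterozoic → Mesozoic → Cenozoic; total span 3600 Myr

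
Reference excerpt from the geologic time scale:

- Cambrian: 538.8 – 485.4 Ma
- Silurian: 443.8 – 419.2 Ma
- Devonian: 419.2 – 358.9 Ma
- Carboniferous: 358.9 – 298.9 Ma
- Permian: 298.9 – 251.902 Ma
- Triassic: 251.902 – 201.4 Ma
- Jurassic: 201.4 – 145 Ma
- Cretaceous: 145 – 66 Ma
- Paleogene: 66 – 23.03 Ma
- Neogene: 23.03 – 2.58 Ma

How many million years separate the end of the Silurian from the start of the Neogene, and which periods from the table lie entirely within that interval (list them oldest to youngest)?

396.17 million years; Devonian, Carboniferous, Permian, Triassic, Jurassic, Cretaceous, Paleogene

The Silurian closes at 419.2 Ma and the Neogene opens at 23.03 Ma, so the interval is 419.2 − 23.03 = 396.17 Myr.
A period fits inside if it starts at or after 419.2 Ma and ends at or before 23.03 Ma; oldest first that gives Devonian, Carboniferous, Permian, Triassic, Jurassic, Cretaceous, Paleogene.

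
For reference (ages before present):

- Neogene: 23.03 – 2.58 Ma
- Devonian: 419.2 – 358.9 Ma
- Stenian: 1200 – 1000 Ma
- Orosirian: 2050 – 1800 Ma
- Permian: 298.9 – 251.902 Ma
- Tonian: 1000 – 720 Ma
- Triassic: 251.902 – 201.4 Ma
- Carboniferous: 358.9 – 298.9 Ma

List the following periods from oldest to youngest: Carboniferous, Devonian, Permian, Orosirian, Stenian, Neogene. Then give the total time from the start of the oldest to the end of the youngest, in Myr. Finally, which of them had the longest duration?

Orosirian, Stenian, Devonian, Carboniferous, Permian, Neogene; total span 2047.42 Myr; longest is Orosirian

Start ages (Ma): Orosirian 2050, Stenian 1200, Devonian 419.2, Carboniferous 358.9, Permian 298.9, Neogene 23.03.
Ordered oldest to youngest: Orosirian, Stenian, Devonian, Carboniferous, Permian, Neogene.
Span = 2050 − 2.58 = 2047.42 Myr.
Durations: Neogene 20.45, Stenian 200, Devonian 60.3, Carboniferous 60, Permian 46.998, Orosirian 250 → longest is Orosirian (250 Myr).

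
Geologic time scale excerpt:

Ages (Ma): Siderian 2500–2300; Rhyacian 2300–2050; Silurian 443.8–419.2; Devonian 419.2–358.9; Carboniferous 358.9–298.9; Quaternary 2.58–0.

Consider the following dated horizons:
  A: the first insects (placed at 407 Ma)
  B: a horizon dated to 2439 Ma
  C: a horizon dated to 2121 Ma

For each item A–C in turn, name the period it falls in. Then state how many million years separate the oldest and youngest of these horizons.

A — Devonian; B — Siderian; C — Rhyacian; span 2032 million years

Match each age against the start–end ranges in the excerpt: A = 407 Ma → Devonian (419.2–358.9); B = 2439 Ma → Siderian (2500–2300); C = 2121 Ma → Rhyacian (2300–2050).
The largest age is 2439 Ma and the smallest is 407 Ma; their difference is 2032 Myr.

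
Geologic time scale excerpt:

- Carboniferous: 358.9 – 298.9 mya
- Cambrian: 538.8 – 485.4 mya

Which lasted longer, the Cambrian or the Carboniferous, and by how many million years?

Carboniferous, by 6.6 million years

Cambrian: 538.8 − 485.4 = 53.4 Myr.
Carboniferous: 358.9 − 298.9 = 60 Myr.
Difference: 60 − 53.4 = 6.6 Myr, so the Carboniferous was longer.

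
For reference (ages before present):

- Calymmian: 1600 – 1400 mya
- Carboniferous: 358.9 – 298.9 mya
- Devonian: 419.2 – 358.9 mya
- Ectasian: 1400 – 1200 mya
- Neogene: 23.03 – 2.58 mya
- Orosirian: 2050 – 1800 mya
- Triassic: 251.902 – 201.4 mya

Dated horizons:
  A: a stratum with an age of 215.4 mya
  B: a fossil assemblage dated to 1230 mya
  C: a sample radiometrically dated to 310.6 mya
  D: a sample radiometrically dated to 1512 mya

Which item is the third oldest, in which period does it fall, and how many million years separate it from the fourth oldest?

Larger Ma means older, so oldest first: D 1512 > B 1230 > C 310.6 > A 215.4.
Counting 3 along gives C (310.6 Ma); the excerpt puts that inside the Carboniferous, 358.9–298.9 Ma.
Next in line is A (215.4 Ma), and 310.6 − 215.4 = 95.2 Myr.

C, in the Carboniferous; 95.2 million years to A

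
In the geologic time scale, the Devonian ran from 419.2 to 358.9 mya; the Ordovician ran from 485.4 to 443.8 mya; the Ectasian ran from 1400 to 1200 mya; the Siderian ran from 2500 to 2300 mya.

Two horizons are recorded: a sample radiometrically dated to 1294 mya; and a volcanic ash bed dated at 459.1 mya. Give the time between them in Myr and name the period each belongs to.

834.9 million years apart; the first in the Ectasian, the second in the Ordovician

Elapsed time: 1294 − 459.1 = 834.9 Myr.
1294 Ma lies within 1400–1200 Ma: Ectasian.
459.1 Ma lies within 485.4–443.8 Ma: Ordovician.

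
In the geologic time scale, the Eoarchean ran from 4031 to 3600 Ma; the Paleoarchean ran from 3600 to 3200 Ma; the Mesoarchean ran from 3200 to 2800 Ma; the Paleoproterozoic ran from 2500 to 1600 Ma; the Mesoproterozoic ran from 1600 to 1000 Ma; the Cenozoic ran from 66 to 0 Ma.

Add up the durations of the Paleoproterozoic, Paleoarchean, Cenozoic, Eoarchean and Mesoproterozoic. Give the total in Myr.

2397 million years

Duration is start − end for each: (2500 − 1600) + (3600 − 3200) + (66 − 0) + (4031 − 3600) + (1600 − 1000).
That is 900 + 400 + 66 + 431 + 600, which totals 2397 million years.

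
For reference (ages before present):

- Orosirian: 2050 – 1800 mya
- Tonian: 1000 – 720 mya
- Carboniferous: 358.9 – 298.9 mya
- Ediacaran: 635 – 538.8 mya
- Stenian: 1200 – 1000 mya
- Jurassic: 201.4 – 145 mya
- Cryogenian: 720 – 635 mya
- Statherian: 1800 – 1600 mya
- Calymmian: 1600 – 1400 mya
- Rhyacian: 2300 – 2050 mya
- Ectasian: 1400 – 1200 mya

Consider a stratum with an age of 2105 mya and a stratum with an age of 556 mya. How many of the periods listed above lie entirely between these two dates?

7

2105 Ma sits inside the Rhyacian (2300–2050) and 556 Ma inside the Ediacaran (635–538.8); neither of those is wholly between the two dates.
The listed periods lying completely between them are Orosirian, Statherian, Calymmian, Ectasian, Stenian, Tonian, Cryogenian — 7 in all.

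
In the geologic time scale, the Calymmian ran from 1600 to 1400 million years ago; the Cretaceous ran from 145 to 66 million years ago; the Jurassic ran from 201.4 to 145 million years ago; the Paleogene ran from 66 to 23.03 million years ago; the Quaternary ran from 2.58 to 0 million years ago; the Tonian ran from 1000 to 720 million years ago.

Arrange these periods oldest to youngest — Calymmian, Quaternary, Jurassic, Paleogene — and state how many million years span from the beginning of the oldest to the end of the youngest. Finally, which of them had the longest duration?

From the excerpt: Calymmian 1600–1400; Quaternary 2.58–0; Jurassic 201.4–145; Paleogene 66–23.03 (Ma).
Larger Ma is earlier, so the oldest is Calymmian and the youngest is Quaternary; oldest to youngest: Calymmian, Jurassic, Paleogene, Quaternary.
Oldest start 1600 minus youngest end 0 gives 1600 Myr overall.
Individual lengths (start − end): Quaternary 2.58; Jurassic 56.4; Calymmian 200; Paleogene 42.97. The largest is Calymmian at 200 Myr.

Calymmian → Jurassic → Paleogene → Quaternary; total span 1600 Myr; longest is Calymmian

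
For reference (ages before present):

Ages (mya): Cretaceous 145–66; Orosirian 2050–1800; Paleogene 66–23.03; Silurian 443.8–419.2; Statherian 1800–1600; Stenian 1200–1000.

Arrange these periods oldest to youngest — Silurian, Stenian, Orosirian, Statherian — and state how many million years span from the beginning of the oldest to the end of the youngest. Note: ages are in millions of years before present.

Orosirian, Statherian, Stenian, Silurian; total span 1630.8 Myr

Start ages (Ma): Orosirian 2050, Statherian 1800, Stenian 1200, Silurian 443.8.
Ordered oldest to youngest: Orosirian, Statherian, Stenian, Silurian.
Span = 2050 − 419.2 = 1630.8 Myr.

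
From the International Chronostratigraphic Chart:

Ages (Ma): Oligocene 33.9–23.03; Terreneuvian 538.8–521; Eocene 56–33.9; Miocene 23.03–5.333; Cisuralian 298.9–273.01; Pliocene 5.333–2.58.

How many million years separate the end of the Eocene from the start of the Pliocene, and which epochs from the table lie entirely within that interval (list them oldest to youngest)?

The Eocene closes at 33.9 Ma and the Pliocene opens at 5.333 Ma, so the interval is 33.9 − 5.333 = 28.567 Myr.
An epoch fits inside if it starts at or after 33.9 Ma and ends at or before 5.333 Ma; oldest first that gives Oligocene, Miocene.

28.567 million years; Oligocene, Miocene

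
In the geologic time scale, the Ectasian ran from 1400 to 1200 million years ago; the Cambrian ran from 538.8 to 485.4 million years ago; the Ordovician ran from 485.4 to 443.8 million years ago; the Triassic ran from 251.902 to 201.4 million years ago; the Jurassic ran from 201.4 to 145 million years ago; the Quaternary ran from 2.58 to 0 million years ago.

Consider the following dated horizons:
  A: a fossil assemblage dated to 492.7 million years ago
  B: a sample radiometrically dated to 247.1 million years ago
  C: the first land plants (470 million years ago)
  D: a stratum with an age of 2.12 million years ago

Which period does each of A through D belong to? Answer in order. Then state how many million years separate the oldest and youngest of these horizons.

A: 492.7 Ma lies in 538.8–485.4 Ma, so Cambrian.
B: 247.1 Ma lies in 251.902–201.4 Ma, so Triassic.
C: 470 Ma lies in 485.4–443.8 Ma, so Ordovician.
D: 2.12 Ma lies in 2.58–0 Ma, so Quaternary.
Oldest = 492.7 Ma, youngest = 2.12 Ma → span 490.58 Myr.

A — Cambrian; B — Triassic; C — Ordovician; D — Quaternary; span 490.58 million years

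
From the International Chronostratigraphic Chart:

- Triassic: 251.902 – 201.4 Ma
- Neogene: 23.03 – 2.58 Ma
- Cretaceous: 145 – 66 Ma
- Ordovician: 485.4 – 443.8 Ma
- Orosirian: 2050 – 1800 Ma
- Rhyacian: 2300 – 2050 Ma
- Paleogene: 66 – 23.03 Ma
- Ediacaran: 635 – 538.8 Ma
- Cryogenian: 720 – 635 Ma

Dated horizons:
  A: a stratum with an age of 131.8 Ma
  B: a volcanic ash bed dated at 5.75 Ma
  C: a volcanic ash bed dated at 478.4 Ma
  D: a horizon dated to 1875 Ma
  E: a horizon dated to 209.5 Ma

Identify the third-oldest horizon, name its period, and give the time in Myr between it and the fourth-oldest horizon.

Sorted oldest-first by Ma: D (1875), C (478.4), E (209.5), A (131.8), B (5.75).
The third oldest is E at 209.5 Ma, which lies in 251.902–201.4 Ma: the Triassic.
The fourth oldest is A at 131.8 Ma; separation = |209.5 − 131.8| = 77.7 Myr.

E, in the Triassic; 77.7 million years to A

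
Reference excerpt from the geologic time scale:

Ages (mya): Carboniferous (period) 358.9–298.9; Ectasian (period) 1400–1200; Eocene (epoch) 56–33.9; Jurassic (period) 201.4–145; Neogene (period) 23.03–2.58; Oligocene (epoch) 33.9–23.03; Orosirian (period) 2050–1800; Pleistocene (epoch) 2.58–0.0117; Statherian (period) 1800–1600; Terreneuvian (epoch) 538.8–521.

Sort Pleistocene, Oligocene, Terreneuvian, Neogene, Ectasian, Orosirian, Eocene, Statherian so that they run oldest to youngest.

Orosirian, then Statherian, then Ectasian, then Terreneuvian, then Eocene, then Oligocene, then Neogene, then Pleistocene

The oldest of these is Orosirian (starts 2050 Ma) and the youngest is Pleistocene (ends 0.0117 Ma).
In between, by decreasing start age: Statherian (1800), Ectasian (1400), Terreneuvian (538.8), Eocene (56), Oligocene (33.9), Neogene (23.03).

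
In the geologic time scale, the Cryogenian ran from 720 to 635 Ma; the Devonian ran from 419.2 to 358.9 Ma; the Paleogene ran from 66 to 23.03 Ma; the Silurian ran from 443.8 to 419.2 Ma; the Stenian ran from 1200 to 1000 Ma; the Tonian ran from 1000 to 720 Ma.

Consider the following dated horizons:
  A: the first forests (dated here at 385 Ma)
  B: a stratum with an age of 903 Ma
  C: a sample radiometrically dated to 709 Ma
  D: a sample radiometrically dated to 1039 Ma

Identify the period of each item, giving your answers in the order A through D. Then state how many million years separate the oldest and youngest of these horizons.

Match each age against the start–end ranges in the excerpt: A = 385 Ma → Devonian (419.2–358.9); B = 903 Ma → Tonian (1000–720); C = 709 Ma → Cryogenian (720–635); D = 1039 Ma → Stenian (1200–1000).
The largest age is 1039 Ma and the smallest is 385 Ma; their difference is 654 Myr.

A — Devonian; B — Tonian; C — Cryogenian; D — Stenian; span 654 million years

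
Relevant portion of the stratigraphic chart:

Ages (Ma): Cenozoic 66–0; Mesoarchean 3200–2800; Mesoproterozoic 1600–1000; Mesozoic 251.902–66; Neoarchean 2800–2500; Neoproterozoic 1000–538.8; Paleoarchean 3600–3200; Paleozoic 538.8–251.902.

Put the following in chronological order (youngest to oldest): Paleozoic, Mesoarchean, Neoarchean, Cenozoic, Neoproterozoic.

The oldest of these is Mesoarchean (starts 3200 Ma) and the youngest is Cenozoic (ends 0 Ma).
In between, by decreasing start age: Neoarchean (2800), Neoproterozoic (1000), Paleozoic (538.8).
Listing youngest first means reversing that sequence.

Cenozoic, Paleozoic, Neoproterozoic, Neoarchean, Mesoarchean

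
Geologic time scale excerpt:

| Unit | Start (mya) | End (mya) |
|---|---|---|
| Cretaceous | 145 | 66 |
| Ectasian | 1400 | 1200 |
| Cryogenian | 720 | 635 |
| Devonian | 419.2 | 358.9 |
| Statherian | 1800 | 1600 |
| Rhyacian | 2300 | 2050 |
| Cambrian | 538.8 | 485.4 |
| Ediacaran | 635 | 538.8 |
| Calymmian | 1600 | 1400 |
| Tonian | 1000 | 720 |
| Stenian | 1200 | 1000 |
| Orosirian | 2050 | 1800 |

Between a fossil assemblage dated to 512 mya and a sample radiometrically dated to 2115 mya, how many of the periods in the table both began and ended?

8

The older date is 2115 Ma and the younger is 512 Ma.
Periods with start < 2115 and end > 512 Ma: Orosirian (2050–1800), Statherian (1800–1600), Calymmian (1600–1400), Ectasian (1400–1200), Stenian (1200–1000), Tonian (1000–720), Cryogenian (720–635), Ediacaran (635–538.8).
That is 8 complete periods.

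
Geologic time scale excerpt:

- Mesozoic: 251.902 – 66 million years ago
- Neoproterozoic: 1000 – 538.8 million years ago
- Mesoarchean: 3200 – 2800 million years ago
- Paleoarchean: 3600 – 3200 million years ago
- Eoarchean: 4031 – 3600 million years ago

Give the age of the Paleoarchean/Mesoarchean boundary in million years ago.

The Paleoarchean ends and the Mesoarchean begins at 3200 million years ago.

3200 million years ago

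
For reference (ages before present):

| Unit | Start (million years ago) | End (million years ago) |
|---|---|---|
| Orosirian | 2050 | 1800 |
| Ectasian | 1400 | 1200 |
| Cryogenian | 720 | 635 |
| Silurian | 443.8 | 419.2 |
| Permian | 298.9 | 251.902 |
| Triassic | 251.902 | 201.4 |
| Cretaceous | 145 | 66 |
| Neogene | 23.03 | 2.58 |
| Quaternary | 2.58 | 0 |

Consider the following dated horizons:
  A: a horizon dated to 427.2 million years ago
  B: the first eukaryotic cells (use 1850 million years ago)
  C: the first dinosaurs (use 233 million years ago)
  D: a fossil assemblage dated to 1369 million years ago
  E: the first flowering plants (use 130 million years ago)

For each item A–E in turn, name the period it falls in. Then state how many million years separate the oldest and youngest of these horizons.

A — Silurian; B — Orosirian; C — Triassic; D — Ectasian; E — Cretaceous; span 1720 million years

Match each age against the start–end ranges in the excerpt: A = 427.2 Ma → Silurian (443.8–419.2); B = 1850 Ma → Orosirian (2050–1800); C = 233 Ma → Triassic (251.902–201.4); D = 1369 Ma → Ectasian (1400–1200); E = 130 Ma → Cretaceous (145–66).
The largest age is 1850 Ma and the smallest is 130 Ma; their difference is 1720 Myr.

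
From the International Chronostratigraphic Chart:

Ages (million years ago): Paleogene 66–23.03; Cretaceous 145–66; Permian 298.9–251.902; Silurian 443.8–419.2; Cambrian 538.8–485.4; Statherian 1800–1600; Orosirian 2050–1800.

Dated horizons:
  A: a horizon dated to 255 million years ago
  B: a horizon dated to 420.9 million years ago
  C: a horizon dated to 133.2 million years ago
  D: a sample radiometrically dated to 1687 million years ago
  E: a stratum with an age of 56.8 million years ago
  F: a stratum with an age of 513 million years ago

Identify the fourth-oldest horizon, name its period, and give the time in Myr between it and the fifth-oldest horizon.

Sorted oldest-first by Ma: D (1687), F (513), B (420.9), A (255), C (133.2), E (56.8).
The fourth oldest is A at 255 Ma, which lies in 298.9–251.902 Ma: the Permian.
The fifth oldest is C at 133.2 Ma; separation = |255 − 133.2| = 121.8 Myr.

A, in the Permian; 121.8 million years to C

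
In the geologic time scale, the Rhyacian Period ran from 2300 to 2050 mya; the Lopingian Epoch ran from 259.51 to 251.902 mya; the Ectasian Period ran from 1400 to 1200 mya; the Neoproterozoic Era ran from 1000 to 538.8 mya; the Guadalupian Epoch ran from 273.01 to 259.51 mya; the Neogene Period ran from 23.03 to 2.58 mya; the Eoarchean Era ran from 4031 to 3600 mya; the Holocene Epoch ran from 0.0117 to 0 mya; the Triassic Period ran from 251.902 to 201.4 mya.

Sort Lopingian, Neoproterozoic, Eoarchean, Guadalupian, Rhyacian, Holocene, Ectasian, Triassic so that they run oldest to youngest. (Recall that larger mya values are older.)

Sorting by start age (descending Ma, since larger Ma = older): Eoarchean began 4031, Rhyacian began 2300, Ectasian began 1400, Neoproterozoic began 1000, Guadalupian began 273.01, Lopingian began 259.51, Triassic began 251.902, Holocene began 0.0117.

Eoarchean → Rhyacian → Ectasian → Neoproterozoic → Guadalupian → Lopingian → Triassic → Holocene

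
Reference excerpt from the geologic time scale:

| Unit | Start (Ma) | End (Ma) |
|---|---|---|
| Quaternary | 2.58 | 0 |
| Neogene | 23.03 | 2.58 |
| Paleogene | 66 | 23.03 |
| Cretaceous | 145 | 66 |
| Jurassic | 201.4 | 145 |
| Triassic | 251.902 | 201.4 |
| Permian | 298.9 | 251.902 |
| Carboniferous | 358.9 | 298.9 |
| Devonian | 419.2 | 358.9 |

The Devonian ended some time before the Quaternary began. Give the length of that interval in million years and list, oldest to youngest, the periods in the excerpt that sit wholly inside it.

End of Devonian = 358.9 Ma; start of Quaternary = 2.58 Ma.
Gap = 358.9 − 2.58 = 356.32 Myr.
Periods wholly inside 358.9–2.58 Ma: Carboniferous (358.9–298.9), Permian (298.9–251.902), Triassic (251.902–201.4), Jurassic (201.4–145), Cretaceous (145–66), Paleogene (66–23.03), Neogene (23.03–2.58).

356.32 million years; Carboniferous, Permian, Triassic, Jurassic, Cretaceous, Paleogene, Neogene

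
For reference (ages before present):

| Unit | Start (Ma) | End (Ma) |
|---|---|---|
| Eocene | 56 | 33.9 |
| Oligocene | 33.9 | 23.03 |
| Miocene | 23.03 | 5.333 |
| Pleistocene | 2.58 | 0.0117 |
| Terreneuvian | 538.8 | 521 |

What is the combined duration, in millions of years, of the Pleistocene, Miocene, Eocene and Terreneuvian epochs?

Duration is start − end for each: (2.58 − 0.0117) + (23.03 − 5.333) + (56 − 33.9) + (538.8 − 521).
That is 2.5683 + 17.697 + 22.1 + 17.8, which totals 60.1653 million years.

60.1653 million years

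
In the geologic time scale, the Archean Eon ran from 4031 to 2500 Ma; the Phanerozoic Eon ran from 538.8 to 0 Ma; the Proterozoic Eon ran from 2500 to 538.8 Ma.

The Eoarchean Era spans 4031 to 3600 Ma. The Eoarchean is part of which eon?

The Eoarchean (4031–3600 Ma) lies entirely within 4031–2500 Ma, the Archean Eon.

Archean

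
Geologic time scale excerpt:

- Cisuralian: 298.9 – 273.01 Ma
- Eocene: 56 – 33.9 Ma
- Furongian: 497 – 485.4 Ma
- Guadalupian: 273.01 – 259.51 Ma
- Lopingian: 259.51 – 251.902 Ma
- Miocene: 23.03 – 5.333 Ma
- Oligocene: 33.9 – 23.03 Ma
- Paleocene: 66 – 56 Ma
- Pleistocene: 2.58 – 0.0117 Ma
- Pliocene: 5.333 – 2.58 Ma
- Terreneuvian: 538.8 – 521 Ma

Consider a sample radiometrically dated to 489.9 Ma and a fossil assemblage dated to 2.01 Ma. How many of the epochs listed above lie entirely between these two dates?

8

The older date is 489.9 Ma and the younger is 2.01 Ma.
Epochs with start < 489.9 and end > 2.01 Ma: Cisuralian (298.9–273.01), Guadalupian (273.01–259.51), Lopingian (259.51–251.902), Paleocene (66–56), Eocene (56–33.9), Oligocene (33.9–23.03), Miocene (23.03–5.333), Pliocene (5.333–2.58).
That is 8 complete epochs.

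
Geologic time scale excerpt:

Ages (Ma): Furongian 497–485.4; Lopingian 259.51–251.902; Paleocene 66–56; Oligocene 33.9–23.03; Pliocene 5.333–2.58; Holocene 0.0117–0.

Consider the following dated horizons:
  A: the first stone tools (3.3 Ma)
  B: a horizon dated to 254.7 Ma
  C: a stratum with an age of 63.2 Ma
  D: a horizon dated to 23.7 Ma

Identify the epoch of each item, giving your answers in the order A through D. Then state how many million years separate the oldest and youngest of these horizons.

A — Pliocene; B — Lopingian; C — Paleocene; D — Oligocene; span 251.4 million years

A: 3.3 Ma lies in 5.333–2.58 Ma, so Pliocene.
B: 254.7 Ma lies in 259.51–251.902 Ma, so Lopingian.
C: 63.2 Ma lies in 66–56 Ma, so Paleocene.
D: 23.7 Ma lies in 33.9–23.03 Ma, so Oligocene.
Oldest = 254.7 Ma, youngest = 3.3 Ma → span 251.4 Myr.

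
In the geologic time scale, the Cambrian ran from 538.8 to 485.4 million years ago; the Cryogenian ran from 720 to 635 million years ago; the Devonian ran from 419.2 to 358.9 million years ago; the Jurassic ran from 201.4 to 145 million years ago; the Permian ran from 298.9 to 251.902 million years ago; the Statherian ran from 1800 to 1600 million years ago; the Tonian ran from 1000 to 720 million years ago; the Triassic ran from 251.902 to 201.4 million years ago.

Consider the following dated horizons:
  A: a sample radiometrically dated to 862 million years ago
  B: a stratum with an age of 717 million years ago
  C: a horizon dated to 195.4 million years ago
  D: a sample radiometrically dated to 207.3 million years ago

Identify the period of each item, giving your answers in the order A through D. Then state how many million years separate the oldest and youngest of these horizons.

A — Tonian; B — Cryogenian; C — Jurassic; D — Triassic; span 666.6 million years

Match each age against the start–end ranges in the excerpt: A = 862 Ma → Tonian (1000–720); B = 717 Ma → Cryogenian (720–635); C = 195.4 Ma → Jurassic (201.4–145); D = 207.3 Ma → Triassic (251.902–201.4).
The largest age is 862 Ma and the smallest is 195.4 Ma; their difference is 666.6 Myr.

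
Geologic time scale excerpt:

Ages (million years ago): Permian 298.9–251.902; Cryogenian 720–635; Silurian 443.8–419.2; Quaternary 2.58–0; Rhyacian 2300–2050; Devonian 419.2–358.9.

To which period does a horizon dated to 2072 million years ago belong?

2072 Ma lies between 2300 and 2050 Ma, so it falls in the Rhyacian.

Rhyacian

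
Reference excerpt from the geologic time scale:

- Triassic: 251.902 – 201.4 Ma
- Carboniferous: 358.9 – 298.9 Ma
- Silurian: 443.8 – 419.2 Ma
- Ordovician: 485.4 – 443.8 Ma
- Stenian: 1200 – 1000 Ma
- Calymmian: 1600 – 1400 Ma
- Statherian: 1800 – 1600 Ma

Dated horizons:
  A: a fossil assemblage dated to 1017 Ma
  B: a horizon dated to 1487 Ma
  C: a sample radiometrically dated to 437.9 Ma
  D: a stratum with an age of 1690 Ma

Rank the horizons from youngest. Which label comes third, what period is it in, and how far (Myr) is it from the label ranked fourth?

B, in the Calymmian; 203 million years to D

Sorted youngest-first by Ma: C (437.9), A (1017), B (1487), D (1690).
The third youngest is B at 1487 Ma, which lies in 1600–1400 Ma: the Calymmian.
The fourth youngest is D at 1690 Ma; separation = |1487 − 1690| = 203 Myr.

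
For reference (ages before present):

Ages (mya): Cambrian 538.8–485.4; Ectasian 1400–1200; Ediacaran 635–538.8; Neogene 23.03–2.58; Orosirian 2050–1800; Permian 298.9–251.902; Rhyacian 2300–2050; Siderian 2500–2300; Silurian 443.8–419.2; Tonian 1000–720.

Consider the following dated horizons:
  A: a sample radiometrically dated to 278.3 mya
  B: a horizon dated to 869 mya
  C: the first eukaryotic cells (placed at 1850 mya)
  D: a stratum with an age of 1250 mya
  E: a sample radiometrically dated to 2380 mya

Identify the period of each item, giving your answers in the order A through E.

A — Permian; B — Tonian; C — Orosirian; D — Ectasian; E — Siderian

Match each age against the start–end ranges in the excerpt: A = 278.3 Ma → Permian (298.9–251.902); B = 869 Ma → Tonian (1000–720); C = 1850 Ma → Orosirian (2050–1800); D = 1250 Ma → Ectasian (1400–1200); E = 2380 Ma → Siderian (2500–2300).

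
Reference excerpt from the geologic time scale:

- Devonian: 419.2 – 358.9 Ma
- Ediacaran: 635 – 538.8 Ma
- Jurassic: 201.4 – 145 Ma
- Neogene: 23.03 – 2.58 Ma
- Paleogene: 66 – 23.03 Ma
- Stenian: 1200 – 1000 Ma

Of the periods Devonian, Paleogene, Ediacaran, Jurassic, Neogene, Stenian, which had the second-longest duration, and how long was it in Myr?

Ediacaran, 96.2 million years

Durations: Devonian 60.3; Paleogene 42.97; Ediacaran 96.2; Jurassic 56.4; Neogene 20.45; Stenian 200 Myr.
Sorted longest-first: Stenian (200), Ediacaran (96.2), Devonian (60.3), Jurassic (56.4), Paleogene (42.97), Neogene (20.45).
The second longest is Ediacaran at 96.2 Myr.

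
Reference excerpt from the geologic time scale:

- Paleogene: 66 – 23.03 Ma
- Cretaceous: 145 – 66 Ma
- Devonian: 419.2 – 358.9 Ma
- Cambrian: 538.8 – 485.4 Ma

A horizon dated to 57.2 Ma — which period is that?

57.2 Ma lies between 66 and 23.03 Ma, so it falls in the Paleogene.

Paleogene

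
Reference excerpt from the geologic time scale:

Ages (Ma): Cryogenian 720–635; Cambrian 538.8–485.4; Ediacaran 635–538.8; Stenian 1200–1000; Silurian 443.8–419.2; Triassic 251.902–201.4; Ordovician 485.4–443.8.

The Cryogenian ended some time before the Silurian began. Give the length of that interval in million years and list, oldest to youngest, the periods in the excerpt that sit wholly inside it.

End of Cryogenian = 635 Ma; start of Silurian = 443.8 Ma.
Gap = 635 − 443.8 = 191.2 Myr.
Periods wholly inside 635–443.8 Ma: Ediacaran (635–538.8), Cambrian (538.8–485.4), Ordovician (485.4–443.8).

191.2 million years; Ediacaran, Cambrian, Ordovician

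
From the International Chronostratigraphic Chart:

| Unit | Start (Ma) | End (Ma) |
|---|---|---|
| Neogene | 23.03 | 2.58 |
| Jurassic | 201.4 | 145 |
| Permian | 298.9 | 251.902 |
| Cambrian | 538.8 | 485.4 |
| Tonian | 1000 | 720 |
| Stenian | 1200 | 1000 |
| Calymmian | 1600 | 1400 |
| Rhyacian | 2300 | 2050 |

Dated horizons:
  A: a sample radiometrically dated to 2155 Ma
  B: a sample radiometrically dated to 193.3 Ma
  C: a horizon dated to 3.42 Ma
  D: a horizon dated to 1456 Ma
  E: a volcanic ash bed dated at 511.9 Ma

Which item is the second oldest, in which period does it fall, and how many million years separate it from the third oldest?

Larger Ma means older, so oldest first: A 2155 > D 1456 > E 511.9 > B 193.3 > C 3.42.
Counting 2 along gives D (1456 Ma); the excerpt puts that inside the Calymmian, 1600–1400 Ma.
Next in line is E (511.9 Ma), and 1456 − 511.9 = 944.1 Myr.

D, in the Calymmian; 944.1 million years to E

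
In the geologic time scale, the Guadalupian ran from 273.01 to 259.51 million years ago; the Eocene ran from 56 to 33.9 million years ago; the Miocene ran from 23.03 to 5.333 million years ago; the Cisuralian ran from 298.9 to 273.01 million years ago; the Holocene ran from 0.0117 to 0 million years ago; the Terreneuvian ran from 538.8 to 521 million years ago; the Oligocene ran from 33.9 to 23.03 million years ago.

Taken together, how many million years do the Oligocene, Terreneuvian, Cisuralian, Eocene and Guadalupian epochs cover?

90.16 million years

Duration is start − end for each: (33.9 − 23.03) + (538.8 − 521) + (298.9 − 273.01) + (56 − 33.9) + (273.01 − 259.51).
That is 10.87 + 17.8 + 25.89 + 22.1 + 13.5, which totals 90.16 million years.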